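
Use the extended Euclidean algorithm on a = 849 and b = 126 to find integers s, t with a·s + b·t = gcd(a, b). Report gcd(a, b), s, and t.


Euclidean algorithm on (849, 126) — divide until remainder is 0:
  849 = 6 · 126 + 93
  126 = 1 · 93 + 33
  93 = 2 · 33 + 27
  33 = 1 · 27 + 6
  27 = 4 · 6 + 3
  6 = 2 · 3 + 0
gcd(849, 126) = 3.
Track Bezout coefficients alongside the remainders: start with r₀ = 849 = a·1 + b·0 (s = 1, t = 0) and r₁ = 126 = a·0 + b·1 (s = 0, t = 1); each new remainder r_{k+1} = r_{k-1} − q_k·r_k inherits s_{k+1} = s_{k-1} − q_k·s_k, t_{k+1} = t_{k-1} − q_k·t_k, so r_k = a·s_k + b·t_k at every step:
  q = 6: r = 93, s = 1 − 6·0 = 1, t = 0 − 6·1 = -6  (check: 849·1 + 126·(-6) = 93)
  q = 1: r = 33, s = 0 − 1·1 = -1, t = 1 − 1·(-6) = 7  (check: 849·(-1) + 126·7 = 33)
  q = 2: r = 27, s = 1 − 2·(-1) = 3, t = -6 − 2·7 = -20  (check: 849·3 + 126·(-20) = 27)
  q = 1: r = 6, s = -1 − 1·3 = -4, t = 7 − 1·(-20) = 27  (check: 849·(-4) + 126·27 = 6)
  q = 4: r = 3, s = 3 − 4·(-4) = 19, t = -20 − 4·27 = -128  (check: 849·19 + 126·(-128) = 3)
The row with r = 3 (the gcd) gives the Bezout coefficients s = 19, t = -128.
Result: 849 · (19) + 126 · (-128) = 3.

gcd(849, 126) = 3; s = 19, t = -128 (check: 849·19 + 126·(-128) = 3).


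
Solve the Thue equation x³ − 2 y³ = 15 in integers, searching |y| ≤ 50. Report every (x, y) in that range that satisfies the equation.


The equation is x³ - 2y³ = 15. For fixed y, x³ = 2·y³ + 15, so a solution requires the RHS to be a perfect cube.
Strategy: iterate y from -50 to 50, compute RHS = 2·y³ + 15, and check whether it is a (positive or negative) perfect cube.
Check small values of y:
  y = 0: RHS = 15 is not a perfect cube.
  y = 1: RHS = 17 is not a perfect cube.
  y = -1: RHS = 13 is not a perfect cube.
  y = 2: RHS = 31 is not a perfect cube.
  y = -2: RHS = -1 = (-1)³ ⇒ x = -1 works.
  y = 3: RHS = 69 is not a perfect cube.
  y = -3: RHS = -39 is not a perfect cube.
Continuing the search up to |y| = 50 finds no further solutions beyond those listed.
Collected solutions: (-1, -2).

Solutions (with |y| ≤ 50): (-1, -2).


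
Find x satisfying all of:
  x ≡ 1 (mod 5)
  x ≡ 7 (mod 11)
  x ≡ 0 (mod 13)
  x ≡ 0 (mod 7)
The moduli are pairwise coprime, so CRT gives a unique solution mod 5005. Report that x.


Product of moduli M = 5 · 11 · 13 · 7 = 5005.
Merge one congruence at a time:
  Start: x ≡ 1 (mod 5).
  Combine with x ≡ 7 (mod 11); new modulus lcm = 55.
    Write x = 1 + 5·t and substitute into x ≡ 7 (mod 11): 5·t ≡ 7 − 1 = 6 (mod 11).
    The inverse of 5 mod 11 is 9 (since 5·9 = 45 = 4·11 + 1), so t ≡ 9·6 = 54 ≡ 10 (mod 11).
    Then x = 1 + 5·10 = 51, valid modulo lcm(5, 11) = 55: x ≡ 51 (mod 55).
  Combine with x ≡ 0 (mod 13); new modulus lcm = 715.
    Write x = 51 + 55·t and substitute into x ≡ 0 (mod 13): 55·t ≡ 0 − 51 = -51 (mod 13).
    Reduce coefficients mod 13: 3·t ≡ 1 (mod 13).
    The inverse of 3 mod 13 is 9 (since 3·9 = 27 = 2·13 + 1), so t ≡ 9·1 = 9 ≡ 9 (mod 13).
    Then x = 51 + 55·9 = 546, valid modulo lcm(55, 13) = 715: x ≡ 546 (mod 715).
  Combine with x ≡ 0 (mod 7); new modulus lcm = 5005.
    Write x = 546 + 715·t and substitute into x ≡ 0 (mod 7): 715·t ≡ 0 − 546 = -546 (mod 7).
    Reduce coefficients mod 7: 1·t ≡ 0 (mod 7).
    So t ≡ 0 (mod 7).
    Then x = 546 + 715·0 = 546, valid modulo lcm(715, 7) = 5005: x ≡ 546 (mod 5005).
Verify against each original: 546 mod 5 = 1, 546 mod 11 = 7, 546 mod 13 = 0, 546 mod 7 = 0.

x ≡ 546 (mod 5005).


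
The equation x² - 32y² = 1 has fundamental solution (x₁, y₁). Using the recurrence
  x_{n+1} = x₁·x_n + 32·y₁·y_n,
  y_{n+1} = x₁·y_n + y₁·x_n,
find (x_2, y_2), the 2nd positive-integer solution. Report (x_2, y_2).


Step 1: Find the fundamental solution (x₁, y₁) of x² - 32y² = 1.
  Expand √32 as a continued fraction. a₀ = ⌊√32⌋ = 5; iterate m_{k+1} = d_k·a_k − m_k, d_{k+1} = (32 − m_{k+1}²)/d_k, a_{k+1} = ⌊(a₀ + m_{k+1})/d_{k+1}⌋ (starting m₀ = 0, d₀ = 1), with convergents p_k = a_k·p_{k-1} + p_{k-2}, q_k = a_k·q_{k-1} + q_{k-2} (p₋₁ = 1, q₋₁ = 0):
  k = 0: a₀ = 5; p₀/q₀ = 5/1; p₀² − 32·q₀² = 25 − 32 = -7.
  k = 1: m = 5, d = 7, a = ⌊(5 + 5)/7⌋ = 1; p/q = (1·5 + 1)/(1·1 + 0) = 6/1; p² − 32·q² = 36 − 32 = 4.
  k = 2: m = 2, d = 4, a = ⌊(5 + 2)/4⌋ = 1; p/q = (1·6 + 5)/(1·1 + 1) = 11/2; p² − 32·q² = 121 − 128 = -7.
  k = 3: m = 2, d = 7, a = ⌊(5 + 2)/7⌋ = 1; p/q = (1·11 + 6)/(1·2 + 1) = 17/3; p² − 32·q² = 289 − 288 = 1.
  The first convergent with p² − 32·q² = 1 gives the fundamental solution (x₁, y₁) = (17, 3).
Step 2: Apply the recurrence (x_{n+1}, y_{n+1}) = (x₁x_n + 32y₁y_n, x₁y_n + y₁x_n) repeatedly.
  From (x_1, y_1) = (17, 3): x_2 = 17·17 + 32·3·3 = 577; y_2 = 17·3 + 3·17 = 102.
Step 3: Verify x_2² - 32·y_2² = 332929 - 332928 = 1 (should be 1). ✓

(x_1, y_1) = (17, 3); (x_2, y_2) = (577, 102).


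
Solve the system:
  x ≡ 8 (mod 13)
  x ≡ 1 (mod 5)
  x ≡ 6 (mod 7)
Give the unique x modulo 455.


Moduli 13, 5, 7 are pairwise coprime; by CRT there is a unique solution modulo M = 13 · 5 · 7 = 455.
Solve pairwise, accumulating the modulus:
  Start with x ≡ 8 (mod 13).
  Combine with x ≡ 1 (mod 5): since gcd(13, 5) = 1, we get a unique residue mod 65.
    Write x = 8 + 13·t and substitute into x ≡ 1 (mod 5): 13·t ≡ 1 − 8 = -7 (mod 5).
    Reduce coefficients mod 5: 3·t ≡ 3 (mod 5).
    The inverse of 3 mod 5 is 2 (since 3·2 = 6 = 1·5 + 1), so t ≡ 2·3 = 6 ≡ 1 (mod 5).
    Then x = 8 + 13·1 = 21, valid modulo lcm(13, 5) = 65: x ≡ 21 (mod 65).
  Combine with x ≡ 6 (mod 7): since gcd(65, 7) = 1, we get a unique residue mod 455.
    Write x = 21 + 65·t and substitute into x ≡ 6 (mod 7): 65·t ≡ 6 − 21 = -15 (mod 7).
    Reduce coefficients mod 7: 2·t ≡ 6 (mod 7).
    The inverse of 2 mod 7 is 4 (since 2·4 = 8 = 1·7 + 1), so t ≡ 4·6 = 24 ≡ 3 (mod 7).
    Then x = 21 + 65·3 = 216, valid modulo lcm(65, 7) = 455: x ≡ 216 (mod 455).
Verify: 216 mod 13 = 8 ✓, 216 mod 5 = 1 ✓, 216 mod 7 = 6 ✓.

x ≡ 216 (mod 455).


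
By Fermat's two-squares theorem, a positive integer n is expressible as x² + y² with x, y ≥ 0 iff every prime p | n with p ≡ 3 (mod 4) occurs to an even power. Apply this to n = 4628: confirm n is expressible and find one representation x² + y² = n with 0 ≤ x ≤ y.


Step 1: Factor n = 4628 = 2^2 · 13 · 89.
Step 2: Check the mod-4 condition on each prime factor: 2 = 2 (special); 13 ≡ 1 (mod 4), exponent 1; 89 ≡ 1 (mod 4), exponent 1.
All primes ≡ 3 (mod 4) appear to even exponent (or don't appear), so by the two-squares theorem n IS expressible as a sum of two squares.
Step 3: Build a representation. Group n = k² · m with k = 2 and m = 13 · 89 = 1157 (a product of primes ≡ 1 (mod 4)); a representation of m scales to one of n via (k·x)² + (k·y)² = k²(x² + y²). Each prime p ≡ 1 (mod 4) is itself a sum of two squares; find a² by testing p − a² for a perfect square:
  13: 13 − 1² = 12, 13 − 2² = 9 = 3² ⇒ 13 = 2² + 3².
  89: 89 − 1² = 88, 89 − 2² = 85, 89 − 3² = 80, 89 − 4² = 73, 89 − 5² = 64 = 8² ⇒ 89 = 5² + 8².
  Combine using the Brahmagupta–Fibonacci identity (a² + b²)(c² + d²) = (ac − bd)² + (ad + bc)² = (ac + bd)² + (ad − bc)²:
  13 · 89 = 1157: from (2² + 3²)(5² + 8²), take (2·5 − 3·8, 2·8 + 3·5) = (10 − 24, 16 + 15) = (-14, 31); dropping signs (only squares matter) gives (14, 31); check 14² + 31² = 196 + 961 = 1157 ✓.
  Scale by k = 2: (2·14, 2·31) = (28, 62).
Step 4: Order so x ≤ y and verify: 28² + 62² = 784 + 3844 = 4628 = n. ✓

n = 4628 = 28² + 62² (one valid representation with x ≤ y).


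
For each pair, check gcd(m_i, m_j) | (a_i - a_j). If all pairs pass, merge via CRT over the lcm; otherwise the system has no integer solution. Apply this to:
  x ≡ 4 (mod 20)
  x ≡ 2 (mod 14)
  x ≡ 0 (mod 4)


Moduli 20, 14, 4 are not pairwise coprime, so CRT works modulo lcm(m_i) when all pairwise compatibility conditions hold.
Pairwise compatibility: gcd(m_i, m_j) must divide a_i - a_j for every pair.
Merge one congruence at a time:
  Start: x ≡ 4 (mod 20).
  Combine with x ≡ 2 (mod 14): gcd(20, 14) = 2; 2 - 4 = -2, which IS divisible by 2, so compatible.
    Write x = 4 + 20·t and substitute into x ≡ 2 (mod 14): 20·t ≡ 2 − 4 = -2 (mod 14).
    Divide the congruence (and modulus) by g = 2: 10·t ≡ -1 (mod 7).
    Reduce coefficients mod 7: 3·t ≡ 6 (mod 7).
    The inverse of 3 mod 7 is 5 (since 3·5 = 15 = 2·7 + 1), so t ≡ 5·6 = 30 ≡ 2 (mod 7).
    Then x = 4 + 20·2 = 44, valid modulo lcm(20, 14) = 140: x ≡ 44 (mod 140).
  Combine with x ≡ 0 (mod 4): gcd(140, 4) = 4; 0 - 44 = -44, which IS divisible by 4, so compatible.
    Write x = 44 + 140·t and substitute into x ≡ 0 (mod 4): 140·t ≡ 0 − 44 = -44 (mod 4).
    Divide the congruence (and modulus) by g = 4: 35·t ≡ -11 (mod 1).
    Modulo 1 every t works; take t = 0.
    Then x = 44 + 140·0 = 44, valid modulo lcm(140, 4) = 140: x ≡ 44 (mod 140).
Verify: 44 mod 20 = 4, 44 mod 14 = 2, 44 mod 4 = 0.

x ≡ 44 (mod 140).


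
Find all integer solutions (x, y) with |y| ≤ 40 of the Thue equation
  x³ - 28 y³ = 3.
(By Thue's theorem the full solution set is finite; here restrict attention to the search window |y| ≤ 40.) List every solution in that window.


The equation is x³ - 28y³ = 3. For fixed y, x³ = 28·y³ + 3, so a solution requires the RHS to be a perfect cube.
Strategy: iterate y from -40 to 40, compute RHS = 28·y³ + 3, and check whether it is a (positive or negative) perfect cube.
Check small values of y:
  y = 0: RHS = 3 is not a perfect cube.
  y = 1: RHS = 31 is not a perfect cube.
  y = -1: RHS = -25 is not a perfect cube.
  y = 2: RHS = 227 is not a perfect cube.
  y = -2: RHS = -221 is not a perfect cube.
  y = 3: RHS = 759 is not a perfect cube.
  y = -3: RHS = -753 is not a perfect cube.
Continuing the search up to |y| = 40 finds no solutions either.
No (x, y) in the scanned range satisfies the equation.

No integer solutions with |y| ≤ 40.


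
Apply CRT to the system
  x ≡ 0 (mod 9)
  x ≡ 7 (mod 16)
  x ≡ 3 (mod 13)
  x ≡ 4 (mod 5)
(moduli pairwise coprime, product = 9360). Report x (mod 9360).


Product of moduli M = 9 · 16 · 13 · 5 = 9360.
Merge one congruence at a time:
  Start: x ≡ 0 (mod 9).
  Combine with x ≡ 7 (mod 16); new modulus lcm = 144.
    Write x = 0 + 9·t and substitute into x ≡ 7 (mod 16): 9·t ≡ 7 − 0 = 7 (mod 16).
    The inverse of 9 mod 16 is 9 (since 9·9 = 81 = 5·16 + 1), so t ≡ 9·7 = 63 ≡ 15 (mod 16).
    Then x = 0 + 9·15 = 135, valid modulo lcm(9, 16) = 144: x ≡ 135 (mod 144).
  Combine with x ≡ 3 (mod 13); new modulus lcm = 1872.
    Write x = 135 + 144·t and substitute into x ≡ 3 (mod 13): 144·t ≡ 3 − 135 = -132 (mod 13).
    Reduce coefficients mod 13: 1·t ≡ 11 (mod 13).
    So t ≡ 11 (mod 13).
    Then x = 135 + 144·11 = 1719, valid modulo lcm(144, 13) = 1872: x ≡ 1719 (mod 1872).
  Combine with x ≡ 4 (mod 5); new modulus lcm = 9360.
    Write x = 1719 + 1872·t and substitute into x ≡ 4 (mod 5): 1872·t ≡ 4 − 1719 = -1715 (mod 5).
    Reduce coefficients mod 5: 2·t ≡ 0 (mod 5).
    The inverse of 2 mod 5 is 3 (since 2·3 = 6 = 1·5 + 1), so t ≡ 3·0 = 0 ≡ 0 (mod 5).
    Then x = 1719 + 1872·0 = 1719, valid modulo lcm(1872, 5) = 9360: x ≡ 1719 (mod 9360).
Verify against each original: 1719 mod 9 = 0, 1719 mod 16 = 7, 1719 mod 13 = 3, 1719 mod 5 = 4.

x ≡ 1719 (mod 9360).


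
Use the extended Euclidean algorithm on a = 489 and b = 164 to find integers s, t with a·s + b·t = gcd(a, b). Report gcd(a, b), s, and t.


Euclidean algorithm on (489, 164) — divide until remainder is 0:
  489 = 2 · 164 + 161
  164 = 1 · 161 + 3
  161 = 53 · 3 + 2
  3 = 1 · 2 + 1
  2 = 2 · 1 + 0
gcd(489, 164) = 1.
Track Bezout coefficients alongside the remainders: start with r₀ = 489 = a·1 + b·0 (s = 1, t = 0) and r₁ = 164 = a·0 + b·1 (s = 0, t = 1); each new remainder r_{k+1} = r_{k-1} − q_k·r_k inherits s_{k+1} = s_{k-1} − q_k·s_k, t_{k+1} = t_{k-1} − q_k·t_k, so r_k = a·s_k + b·t_k at every step:
  q = 2: r = 161, s = 1 − 2·0 = 1, t = 0 − 2·1 = -2  (check: 489·1 + 164·(-2) = 161)
  q = 1: r = 3, s = 0 − 1·1 = -1, t = 1 − 1·(-2) = 3  (check: 489·(-1) + 164·3 = 3)
  q = 53: r = 2, s = 1 − 53·(-1) = 54, t = -2 − 53·3 = -161  (check: 489·54 + 164·(-161) = 2)
  q = 1: r = 1, s = -1 − 1·54 = -55, t = 3 − 1·(-161) = 164  (check: 489·(-55) + 164·164 = 1)
The row with r = 1 (the gcd) gives the Bezout coefficients s = -55, t = 164.
Result: 489 · (-55) + 164 · (164) = 1.

gcd(489, 164) = 1; s = -55, t = 164 (check: 489·(-55) + 164·164 = 1).


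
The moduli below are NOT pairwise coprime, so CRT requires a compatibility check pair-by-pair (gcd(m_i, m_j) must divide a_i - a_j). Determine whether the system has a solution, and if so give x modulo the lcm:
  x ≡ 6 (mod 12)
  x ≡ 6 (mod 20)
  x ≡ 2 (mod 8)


Moduli 12, 20, 8 are not pairwise coprime, so CRT works modulo lcm(m_i) when all pairwise compatibility conditions hold.
Pairwise compatibility: gcd(m_i, m_j) must divide a_i - a_j for every pair.
Merge one congruence at a time:
  Start: x ≡ 6 (mod 12).
  Combine with x ≡ 6 (mod 20): gcd(12, 20) = 4; 6 - 6 = 0, which IS divisible by 4, so compatible.
    Write x = 6 + 12·t and substitute into x ≡ 6 (mod 20): 12·t ≡ 6 − 6 = 0 (mod 20).
    Divide the congruence (and modulus) by g = 4: 3·t ≡ 0 (mod 5).
    The inverse of 3 mod 5 is 2 (since 3·2 = 6 = 1·5 + 1), so t ≡ 2·0 = 0 ≡ 0 (mod 5).
    Then x = 6 + 12·0 = 6, valid modulo lcm(12, 20) = 60: x ≡ 6 (mod 60).
  Combine with x ≡ 2 (mod 8): gcd(60, 8) = 4; 2 - 6 = -4, which IS divisible by 4, so compatible.
    Write x = 6 + 60·t and substitute into x ≡ 2 (mod 8): 60·t ≡ 2 − 6 = -4 (mod 8).
    Divide the congruence (and modulus) by g = 4: 15·t ≡ -1 (mod 2).
    Reduce coefficients mod 2: 1·t ≡ 1 (mod 2).
    So t ≡ 1 (mod 2).
    Then x = 6 + 60·1 = 66, valid modulo lcm(60, 8) = 120: x ≡ 66 (mod 120).
Verify: 66 mod 12 = 6, 66 mod 20 = 6, 66 mod 8 = 2.

x ≡ 66 (mod 120).


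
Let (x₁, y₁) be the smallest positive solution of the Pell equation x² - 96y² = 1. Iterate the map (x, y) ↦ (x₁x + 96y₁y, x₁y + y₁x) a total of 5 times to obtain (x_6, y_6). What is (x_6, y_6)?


Step 1: Find the fundamental solution (x₁, y₁) of x² - 96y² = 1.
  Expand √96 as a continued fraction. a₀ = ⌊√96⌋ = 9; iterate m_{k+1} = d_k·a_k − m_k, d_{k+1} = (96 − m_{k+1}²)/d_k, a_{k+1} = ⌊(a₀ + m_{k+1})/d_{k+1}⌋ (starting m₀ = 0, d₀ = 1), with convergents p_k = a_k·p_{k-1} + p_{k-2}, q_k = a_k·q_{k-1} + q_{k-2} (p₋₁ = 1, q₋₁ = 0):
  k = 0: a₀ = 9; p₀/q₀ = 9/1; p₀² − 96·q₀² = 81 − 96 = -15.
  k = 1: m = 9, d = 15, a = ⌊(9 + 9)/15⌋ = 1; p/q = (1·9 + 1)/(1·1 + 0) = 10/1; p² − 96·q² = 100 − 96 = 4.
  k = 2: m = 6, d = 4, a = ⌊(9 + 6)/4⌋ = 3; p/q = (3·10 + 9)/(3·1 + 1) = 39/4; p² − 96·q² = 1521 − 1536 = -15.
  k = 3: m = 6, d = 15, a = ⌊(9 + 6)/15⌋ = 1; p/q = (1·39 + 10)/(1·4 + 1) = 49/5; p² − 96·q² = 2401 − 2400 = 1.
  The first convergent with p² − 96·q² = 1 gives the fundamental solution (x₁, y₁) = (49, 5).
Step 2: Apply the recurrence (x_{n+1}, y_{n+1}) = (x₁x_n + 96y₁y_n, x₁y_n + y₁x_n) repeatedly.
  From (x_1, y_1) = (49, 5): x_2 = 49·49 + 96·5·5 = 4801; y_2 = 49·5 + 5·49 = 490.
  From (x_2, y_2) = (4801, 490): x_3 = 49·4801 + 96·5·490 = 470449; y_3 = 49·490 + 5·4801 = 48015.
  From (x_3, y_3) = (470449, 48015): x_4 = 49·470449 + 96·5·48015 = 46099201; y_4 = 49·48015 + 5·470449 = 4704980.
  From (x_4, y_4) = (46099201, 4704980): x_5 = 49·46099201 + 96·5·4704980 = 4517251249; y_5 = 49·4704980 + 5·46099201 = 461040025.
  From (x_5, y_5) = (4517251249, 461040025): x_6 = 49·4517251249 + 96·5·461040025 = 442644523201; y_6 = 49·461040025 + 5·4517251249 = 45177217470.
Step 3: Verify x_6² - 96·y_6² = 195934173919840627286401 - 195934173919840627286400 = 1 (should be 1). ✓

(x_1, y_1) = (49, 5); (x_6, y_6) = (442644523201, 45177217470).


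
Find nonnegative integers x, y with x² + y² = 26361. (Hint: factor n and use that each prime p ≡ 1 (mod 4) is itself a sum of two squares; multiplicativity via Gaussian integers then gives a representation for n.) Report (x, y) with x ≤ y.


Step 1: Factor n = 26361 = 3^2 · 29 · 101.
Step 2: Check the mod-4 condition on each prime factor: 3 ≡ 3 (mod 4), exponent 2 (must be even); 29 ≡ 1 (mod 4), exponent 1; 101 ≡ 1 (mod 4), exponent 1.
All primes ≡ 3 (mod 4) appear to even exponent (or don't appear), so by the two-squares theorem n IS expressible as a sum of two squares.
Step 3: Build a representation. Group n = k² · m with k = 3 and m = 29 · 101 = 2929 (a product of primes ≡ 1 (mod 4)); a representation of m scales to one of n via (k·x)² + (k·y)² = k²(x² + y²). Each prime p ≡ 1 (mod 4) is itself a sum of two squares; find a² by testing p − a² for a perfect square:
  29: 29 − 1² = 28, 29 − 2² = 25 = 5² ⇒ 29 = 2² + 5².
  101: 101 − 1² = 100 = 10² ⇒ 101 = 1² + 10².
  Combine using the Brahmagupta–Fibonacci identity (a² + b²)(c² + d²) = (ac − bd)² + (ad + bc)² = (ac + bd)² + (ad − bc)²:
  29 · 101 = 2929: from (2² + 5²)(1² + 10²), take (2·1 − 5·10, 2·10 + 5·1) = (2 − 50, 20 + 5) = (-48, 25); dropping signs (only squares matter) gives (48, 25); check 48² + 25² = 2304 + 625 = 2929 ✓.
  Scale by k = 3: (3·48, 3·25) = (144, 75).
Step 4: Order so x ≤ y and verify: 75² + 144² = 5625 + 20736 = 26361 = n. ✓

n = 26361 = 75² + 144² (one valid representation with x ≤ y).


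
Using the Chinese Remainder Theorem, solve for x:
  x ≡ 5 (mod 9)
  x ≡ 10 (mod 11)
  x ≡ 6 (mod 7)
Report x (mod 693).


Moduli 9, 11, 7 are pairwise coprime; by CRT there is a unique solution modulo M = 9 · 11 · 7 = 693.
Solve pairwise, accumulating the modulus:
  Start with x ≡ 5 (mod 9).
  Combine with x ≡ 10 (mod 11): since gcd(9, 11) = 1, we get a unique residue mod 99.
    Write x = 5 + 9·t and substitute into x ≡ 10 (mod 11): 9·t ≡ 10 − 5 = 5 (mod 11).
    The inverse of 9 mod 11 is 5 (since 9·5 = 45 = 4·11 + 1), so t ≡ 5·5 = 25 ≡ 3 (mod 11).
    Then x = 5 + 9·3 = 32, valid modulo lcm(9, 11) = 99: x ≡ 32 (mod 99).
  Combine with x ≡ 6 (mod 7): since gcd(99, 7) = 1, we get a unique residue mod 693.
    Write x = 32 + 99·t and substitute into x ≡ 6 (mod 7): 99·t ≡ 6 − 32 = -26 (mod 7).
    Reduce coefficients mod 7: 1·t ≡ 2 (mod 7).
    So t ≡ 2 (mod 7).
    Then x = 32 + 99·2 = 230, valid modulo lcm(99, 7) = 693: x ≡ 230 (mod 693).
Verify: 230 mod 9 = 5 ✓, 230 mod 11 = 10 ✓, 230 mod 7 = 6 ✓.

x ≡ 230 (mod 693).


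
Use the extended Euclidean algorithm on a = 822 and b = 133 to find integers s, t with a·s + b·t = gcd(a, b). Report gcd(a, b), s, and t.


Euclidean algorithm on (822, 133) — divide until remainder is 0:
  822 = 6 · 133 + 24
  133 = 5 · 24 + 13
  24 = 1 · 13 + 11
  13 = 1 · 11 + 2
  11 = 5 · 2 + 1
  2 = 2 · 1 + 0
gcd(822, 133) = 1.
Track Bezout coefficients alongside the remainders: start with r₀ = 822 = a·1 + b·0 (s = 1, t = 0) and r₁ = 133 = a·0 + b·1 (s = 0, t = 1); each new remainder r_{k+1} = r_{k-1} − q_k·r_k inherits s_{k+1} = s_{k-1} − q_k·s_k, t_{k+1} = t_{k-1} − q_k·t_k, so r_k = a·s_k + b·t_k at every step:
  q = 6: r = 24, s = 1 − 6·0 = 1, t = 0 − 6·1 = -6  (check: 822·1 + 133·(-6) = 24)
  q = 5: r = 13, s = 0 − 5·1 = -5, t = 1 − 5·(-6) = 31  (check: 822·(-5) + 133·31 = 13)
  q = 1: r = 11, s = 1 − 1·(-5) = 6, t = -6 − 1·31 = -37  (check: 822·6 + 133·(-37) = 11)
  q = 1: r = 2, s = -5 − 1·6 = -11, t = 31 − 1·(-37) = 68  (check: 822·(-11) + 133·68 = 2)
  q = 5: r = 1, s = 6 − 5·(-11) = 61, t = -37 − 5·68 = -377  (check: 822·61 + 133·(-377) = 1)
The row with r = 1 (the gcd) gives the Bezout coefficients s = 61, t = -377.
Result: 822 · (61) + 133 · (-377) = 1.

gcd(822, 133) = 1; s = 61, t = -377 (check: 822·61 + 133·(-377) = 1).


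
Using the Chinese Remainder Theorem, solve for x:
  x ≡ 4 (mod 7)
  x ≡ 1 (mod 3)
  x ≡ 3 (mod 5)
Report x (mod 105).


Moduli 7, 3, 5 are pairwise coprime; by CRT there is a unique solution modulo M = 7 · 3 · 5 = 105.
Solve pairwise, accumulating the modulus:
  Start with x ≡ 4 (mod 7).
  Combine with x ≡ 1 (mod 3): since gcd(7, 3) = 1, we get a unique residue mod 21.
    Write x = 4 + 7·t and substitute into x ≡ 1 (mod 3): 7·t ≡ 1 − 4 = -3 (mod 3).
    Reduce coefficients mod 3: 1·t ≡ 0 (mod 3).
    So t ≡ 0 (mod 3).
    Then x = 4 + 7·0 = 4, valid modulo lcm(7, 3) = 21: x ≡ 4 (mod 21).
  Combine with x ≡ 3 (mod 5): since gcd(21, 5) = 1, we get a unique residue mod 105.
    Write x = 4 + 21·t and substitute into x ≡ 3 (mod 5): 21·t ≡ 3 − 4 = -1 (mod 5).
    Reduce coefficients mod 5: 1·t ≡ 4 (mod 5).
    So t ≡ 4 (mod 5).
    Then x = 4 + 21·4 = 88, valid modulo lcm(21, 5) = 105: x ≡ 88 (mod 105).
Verify: 88 mod 7 = 4 ✓, 88 mod 3 = 1 ✓, 88 mod 5 = 3 ✓.

x ≡ 88 (mod 105).


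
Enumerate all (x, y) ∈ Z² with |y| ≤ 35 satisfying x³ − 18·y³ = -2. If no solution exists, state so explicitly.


The equation is x³ - 18y³ = -2. For fixed y, x³ = 18·y³ − 2, so a solution requires the RHS to be a perfect cube.
Strategy: iterate y from -35 to 35, compute RHS = 18·y³ − 2, and check whether it is a (positive or negative) perfect cube.
Check small values of y:
  y = 0: RHS = -2 is not a perfect cube.
  y = 1: RHS = 16 is not a perfect cube.
  y = -1: RHS = -20 is not a perfect cube.
  y = 2: RHS = 142 is not a perfect cube.
  y = -2: RHS = -146 is not a perfect cube.
  y = 3: RHS = 484 is not a perfect cube.
  y = -3: RHS = -488 is not a perfect cube.
Continuing the search up to |y| = 35 finds no solutions either.
No (x, y) in the scanned range satisfies the equation.

No integer solutions with |y| ≤ 35.


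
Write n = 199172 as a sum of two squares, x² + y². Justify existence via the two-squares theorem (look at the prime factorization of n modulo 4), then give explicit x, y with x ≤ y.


Step 1: Factor n = 199172 = 2^2 · 17 · 29 · 101.
Step 2: Check the mod-4 condition on each prime factor: 2 = 2 (special); 17 ≡ 1 (mod 4), exponent 1; 29 ≡ 1 (mod 4), exponent 1; 101 ≡ 1 (mod 4), exponent 1.
All primes ≡ 3 (mod 4) appear to even exponent (or don't appear), so by the two-squares theorem n IS expressible as a sum of two squares.
Step 3: Build a representation. Group n = k² · m with k = 2 and m = 17 · 29 · 101 = 49793 (a product of primes ≡ 1 (mod 4)); a representation of m scales to one of n via (k·x)² + (k·y)² = k²(x² + y²). Each prime p ≡ 1 (mod 4) is itself a sum of two squares; find a² by testing p − a² for a perfect square:
  17: 17 − 1² = 16 = 4² ⇒ 17 = 1² + 4².
  29: 29 − 1² = 28, 29 − 2² = 25 = 5² ⇒ 29 = 2² + 5².
  101: 101 − 1² = 100 = 10² ⇒ 101 = 1² + 10².
  Combine using the Brahmagupta–Fibonacci identity (a² + b²)(c² + d²) = (ac − bd)² + (ad + bc)² = (ac + bd)² + (ad − bc)²:
  17 · 29 = 493: from (1² + 4²)(2² + 5²), take (1·2 − 4·5, 1·5 + 4·2) = (2 − 20, 5 + 8) = (-18, 13); dropping signs (only squares matter) gives (18, 13); check 18² + 13² = 324 + 169 = 493 ✓.
  493 · 101 = 49793: from (18² + 13²)(1² + 10²), take (18·1 − 13·10, 18·10 + 13·1) = (18 − 130, 180 + 13) = (-112, 193); dropping signs (only squares matter) gives (112, 193); check 112² + 193² = 12544 + 37249 = 49793 ✓.
  Scale by k = 2: (2·112, 2·193) = (224, 386).
Step 4: Order so x ≤ y and verify: 224² + 386² = 50176 + 148996 = 199172 = n. ✓

n = 199172 = 224² + 386² (one valid representation with x ≤ y).


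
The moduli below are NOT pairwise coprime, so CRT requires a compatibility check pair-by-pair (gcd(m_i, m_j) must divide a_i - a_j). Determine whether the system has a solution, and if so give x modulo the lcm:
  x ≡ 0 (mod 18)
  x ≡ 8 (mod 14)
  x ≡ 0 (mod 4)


Moduli 18, 14, 4 are not pairwise coprime, so CRT works modulo lcm(m_i) when all pairwise compatibility conditions hold.
Pairwise compatibility: gcd(m_i, m_j) must divide a_i - a_j for every pair.
Merge one congruence at a time:
  Start: x ≡ 0 (mod 18).
  Combine with x ≡ 8 (mod 14): gcd(18, 14) = 2; 8 - 0 = 8, which IS divisible by 2, so compatible.
    Write x = 0 + 18·t and substitute into x ≡ 8 (mod 14): 18·t ≡ 8 − 0 = 8 (mod 14).
    Divide the congruence (and modulus) by g = 2: 9·t ≡ 4 (mod 7).
    Reduce coefficients mod 7: 2·t ≡ 4 (mod 7).
    The inverse of 2 mod 7 is 4 (since 2·4 = 8 = 1·7 + 1), so t ≡ 4·4 = 16 ≡ 2 (mod 7).
    Then x = 0 + 18·2 = 36, valid modulo lcm(18, 14) = 126: x ≡ 36 (mod 126).
  Combine with x ≡ 0 (mod 4): gcd(126, 4) = 2; 0 - 36 = -36, which IS divisible by 2, so compatible.
    Write x = 36 + 126·t and substitute into x ≡ 0 (mod 4): 126·t ≡ 0 − 36 = -36 (mod 4).
    Divide the congruence (and modulus) by g = 2: 63·t ≡ -18 (mod 2).
    Reduce coefficients mod 2: 1·t ≡ 0 (mod 2).
    So t ≡ 0 (mod 2).
    Then x = 36 + 126·0 = 36, valid modulo lcm(126, 4) = 252: x ≡ 36 (mod 252).
Verify: 36 mod 18 = 0, 36 mod 14 = 8, 36 mod 4 = 0.

x ≡ 36 (mod 252).


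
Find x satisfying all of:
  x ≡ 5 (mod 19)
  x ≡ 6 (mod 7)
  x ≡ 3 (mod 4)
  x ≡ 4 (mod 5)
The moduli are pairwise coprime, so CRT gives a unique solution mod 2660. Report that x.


Product of moduli M = 19 · 7 · 4 · 5 = 2660.
Merge one congruence at a time:
  Start: x ≡ 5 (mod 19).
  Combine with x ≡ 6 (mod 7); new modulus lcm = 133.
    Write x = 5 + 19·t and substitute into x ≡ 6 (mod 7): 19·t ≡ 6 − 5 = 1 (mod 7).
    Reduce coefficients mod 7: 5·t ≡ 1 (mod 7).
    The inverse of 5 mod 7 is 3 (since 5·3 = 15 = 2·7 + 1), so t ≡ 3·1 = 3 ≡ 3 (mod 7).
    Then x = 5 + 19·3 = 62, valid modulo lcm(19, 7) = 133: x ≡ 62 (mod 133).
  Combine with x ≡ 3 (mod 4); new modulus lcm = 532.
    Write x = 62 + 133·t and substitute into x ≡ 3 (mod 4): 133·t ≡ 3 − 62 = -59 (mod 4).
    Reduce coefficients mod 4: 1·t ≡ 1 (mod 4).
    So t ≡ 1 (mod 4).
    Then x = 62 + 133·1 = 195, valid modulo lcm(133, 4) = 532: x ≡ 195 (mod 532).
  Combine with x ≡ 4 (mod 5); new modulus lcm = 2660.
    Write x = 195 + 532·t and substitute into x ≡ 4 (mod 5): 532·t ≡ 4 − 195 = -191 (mod 5).
    Reduce coefficients mod 5: 2·t ≡ 4 (mod 5).
    The inverse of 2 mod 5 is 3 (since 2·3 = 6 = 1·5 + 1), so t ≡ 3·4 = 12 ≡ 2 (mod 5).
    Then x = 195 + 532·2 = 1259, valid modulo lcm(532, 5) = 2660: x ≡ 1259 (mod 2660).
Verify against each original: 1259 mod 19 = 5, 1259 mod 7 = 6, 1259 mod 4 = 3, 1259 mod 5 = 4.

x ≡ 1259 (mod 2660).


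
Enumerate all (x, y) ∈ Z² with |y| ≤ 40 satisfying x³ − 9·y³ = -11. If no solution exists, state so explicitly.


The equation is x³ - 9y³ = -11. For fixed y, x³ = 9·y³ − 11, so a solution requires the RHS to be a perfect cube.
Strategy: iterate y from -40 to 40, compute RHS = 9·y³ − 11, and check whether it is a (positive or negative) perfect cube.
Check small values of y:
  y = 0: RHS = -11 is not a perfect cube.
  y = 1: RHS = -2 is not a perfect cube.
  y = -1: RHS = -20 is not a perfect cube.
  y = 2: RHS = 61 is not a perfect cube.
  y = -2: RHS = -83 is not a perfect cube.
  y = 3: RHS = 232 is not a perfect cube.
  y = -3: RHS = -254 is not a perfect cube.
Continuing the search up to |y| = 40 finds no solutions either.
No (x, y) in the scanned range satisfies the equation.

No integer solutions with |y| ≤ 40.


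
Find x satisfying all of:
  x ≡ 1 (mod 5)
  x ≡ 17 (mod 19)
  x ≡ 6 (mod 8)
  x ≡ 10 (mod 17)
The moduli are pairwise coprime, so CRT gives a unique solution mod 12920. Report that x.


Product of moduli M = 5 · 19 · 8 · 17 = 12920.
Merge one congruence at a time:
  Start: x ≡ 1 (mod 5).
  Combine with x ≡ 17 (mod 19); new modulus lcm = 95.
    Write x = 1 + 5·t and substitute into x ≡ 17 (mod 19): 5·t ≡ 17 − 1 = 16 (mod 19).
    The inverse of 5 mod 19 is 4 (since 5·4 = 20 = 1·19 + 1), so t ≡ 4·16 = 64 ≡ 7 (mod 19).
    Then x = 1 + 5·7 = 36, valid modulo lcm(5, 19) = 95: x ≡ 36 (mod 95).
  Combine with x ≡ 6 (mod 8); new modulus lcm = 760.
    Write x = 36 + 95·t and substitute into x ≡ 6 (mod 8): 95·t ≡ 6 − 36 = -30 (mod 8).
    Reduce coefficients mod 8: 7·t ≡ 2 (mod 8).
    The inverse of 7 mod 8 is 7 (since 7·7 = 49 = 6·8 + 1), so t ≡ 7·2 = 14 ≡ 6 (mod 8).
    Then x = 36 + 95·6 = 606, valid modulo lcm(95, 8) = 760: x ≡ 606 (mod 760).
  Combine with x ≡ 10 (mod 17); new modulus lcm = 12920.
    Write x = 606 + 760·t and substitute into x ≡ 10 (mod 17): 760·t ≡ 10 − 606 = -596 (mod 17).
    Reduce coefficients mod 17: 12·t ≡ 16 (mod 17).
    The inverse of 12 mod 17 is 10 (since 12·10 = 120 = 7·17 + 1), so t ≡ 10·16 = 160 ≡ 7 (mod 17).
    Then x = 606 + 760·7 = 5926, valid modulo lcm(760, 17) = 12920: x ≡ 5926 (mod 12920).
Verify against each original: 5926 mod 5 = 1, 5926 mod 19 = 17, 5926 mod 8 = 6, 5926 mod 17 = 10.

x ≡ 5926 (mod 12920).


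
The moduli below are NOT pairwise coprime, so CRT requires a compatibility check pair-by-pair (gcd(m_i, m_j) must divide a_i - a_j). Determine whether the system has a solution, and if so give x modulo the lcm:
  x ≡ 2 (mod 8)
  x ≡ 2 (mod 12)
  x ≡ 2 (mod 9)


Moduli 8, 12, 9 are not pairwise coprime, so CRT works modulo lcm(m_i) when all pairwise compatibility conditions hold.
Pairwise compatibility: gcd(m_i, m_j) must divide a_i - a_j for every pair.
Merge one congruence at a time:
  Start: x ≡ 2 (mod 8).
  Combine with x ≡ 2 (mod 12): gcd(8, 12) = 4; 2 - 2 = 0, which IS divisible by 4, so compatible.
    Write x = 2 + 8·t and substitute into x ≡ 2 (mod 12): 8·t ≡ 2 − 2 = 0 (mod 12).
    Divide the congruence (and modulus) by g = 4: 2·t ≡ 0 (mod 3).
    The inverse of 2 mod 3 is 2 (since 2·2 = 4 = 1·3 + 1), so t ≡ 2·0 = 0 ≡ 0 (mod 3).
    Then x = 2 + 8·0 = 2, valid modulo lcm(8, 12) = 24: x ≡ 2 (mod 24).
  Combine with x ≡ 2 (mod 9): gcd(24, 9) = 3; 2 - 2 = 0, which IS divisible by 3, so compatible.
    Write x = 2 + 24·t and substitute into x ≡ 2 (mod 9): 24·t ≡ 2 − 2 = 0 (mod 9).
    Divide the congruence (and modulus) by g = 3: 8·t ≡ 0 (mod 3).
    Reduce coefficients mod 3: 2·t ≡ 0 (mod 3).
    The inverse of 2 mod 3 is 2 (since 2·2 = 4 = 1·3 + 1), so t ≡ 2·0 = 0 ≡ 0 (mod 3).
    Then x = 2 + 24·0 = 2, valid modulo lcm(24, 9) = 72: x ≡ 2 (mod 72).
Verify: 2 mod 8 = 2, 2 mod 12 = 2, 2 mod 9 = 2.

x ≡ 2 (mod 72).


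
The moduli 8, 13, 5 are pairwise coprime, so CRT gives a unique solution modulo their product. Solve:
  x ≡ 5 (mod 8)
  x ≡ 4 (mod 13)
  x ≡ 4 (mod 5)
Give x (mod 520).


Moduli 8, 13, 5 are pairwise coprime; by CRT there is a unique solution modulo M = 8 · 13 · 5 = 520.
Solve pairwise, accumulating the modulus:
  Start with x ≡ 5 (mod 8).
  Combine with x ≡ 4 (mod 13): since gcd(8, 13) = 1, we get a unique residue mod 104.
    Write x = 5 + 8·t and substitute into x ≡ 4 (mod 13): 8·t ≡ 4 − 5 = -1 (mod 13).
    Reduce coefficients mod 13: 8·t ≡ 12 (mod 13).
    The inverse of 8 mod 13 is 5 (since 8·5 = 40 = 3·13 + 1), so t ≡ 5·12 = 60 ≡ 8 (mod 13).
    Then x = 5 + 8·8 = 69, valid modulo lcm(8, 13) = 104: x ≡ 69 (mod 104).
  Combine with x ≡ 4 (mod 5): since gcd(104, 5) = 1, we get a unique residue mod 520.
    Write x = 69 + 104·t and substitute into x ≡ 4 (mod 5): 104·t ≡ 4 − 69 = -65 (mod 5).
    Reduce coefficients mod 5: 4·t ≡ 0 (mod 5).
    The inverse of 4 mod 5 is 4 (since 4·4 = 16 = 3·5 + 1), so t ≡ 4·0 = 0 ≡ 0 (mod 5).
    Then x = 69 + 104·0 = 69, valid modulo lcm(104, 5) = 520: x ≡ 69 (mod 520).
Verify: 69 mod 8 = 5 ✓, 69 mod 13 = 4 ✓, 69 mod 5 = 4 ✓.

x ≡ 69 (mod 520).


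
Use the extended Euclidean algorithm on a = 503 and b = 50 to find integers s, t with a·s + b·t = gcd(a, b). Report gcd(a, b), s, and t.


Euclidean algorithm on (503, 50) — divide until remainder is 0:
  503 = 10 · 50 + 3
  50 = 16 · 3 + 2
  3 = 1 · 2 + 1
  2 = 2 · 1 + 0
gcd(503, 50) = 1.
Track Bezout coefficients alongside the remainders: start with r₀ = 503 = a·1 + b·0 (s = 1, t = 0) and r₁ = 50 = a·0 + b·1 (s = 0, t = 1); each new remainder r_{k+1} = r_{k-1} − q_k·r_k inherits s_{k+1} = s_{k-1} − q_k·s_k, t_{k+1} = t_{k-1} − q_k·t_k, so r_k = a·s_k + b·t_k at every step:
  q = 10: r = 3, s = 1 − 10·0 = 1, t = 0 − 10·1 = -10  (check: 503·1 + 50·(-10) = 3)
  q = 16: r = 2, s = 0 − 16·1 = -16, t = 1 − 16·(-10) = 161  (check: 503·(-16) + 50·161 = 2)
  q = 1: r = 1, s = 1 − 1·(-16) = 17, t = -10 − 1·161 = -171  (check: 503·17 + 50·(-171) = 1)
The row with r = 1 (the gcd) gives the Bezout coefficients s = 17, t = -171.
Result: 503 · (17) + 50 · (-171) = 1.

gcd(503, 50) = 1; s = 17, t = -171 (check: 503·17 + 50·(-171) = 1).


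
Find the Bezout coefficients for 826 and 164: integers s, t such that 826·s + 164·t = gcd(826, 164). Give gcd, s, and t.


Euclidean algorithm on (826, 164) — divide until remainder is 0:
  826 = 5 · 164 + 6
  164 = 27 · 6 + 2
  6 = 3 · 2 + 0
gcd(826, 164) = 2.
Track Bezout coefficients alongside the remainders: start with r₀ = 826 = a·1 + b·0 (s = 1, t = 0) and r₁ = 164 = a·0 + b·1 (s = 0, t = 1); each new remainder r_{k+1} = r_{k-1} − q_k·r_k inherits s_{k+1} = s_{k-1} − q_k·s_k, t_{k+1} = t_{k-1} − q_k·t_k, so r_k = a·s_k + b·t_k at every step:
  q = 5: r = 6, s = 1 − 5·0 = 1, t = 0 − 5·1 = -5  (check: 826·1 + 164·(-5) = 6)
  q = 27: r = 2, s = 0 − 27·1 = -27, t = 1 − 27·(-5) = 136  (check: 826·(-27) + 164·136 = 2)
The row with r = 2 (the gcd) gives the Bezout coefficients s = -27, t = 136.
Result: 826 · (-27) + 164 · (136) = 2.

gcd(826, 164) = 2; s = -27, t = 136 (check: 826·(-27) + 164·136 = 2).


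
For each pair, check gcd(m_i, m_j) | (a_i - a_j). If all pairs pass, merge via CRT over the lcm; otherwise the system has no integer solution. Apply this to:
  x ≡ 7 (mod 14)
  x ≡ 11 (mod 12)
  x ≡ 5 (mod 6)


Moduli 14, 12, 6 are not pairwise coprime, so CRT works modulo lcm(m_i) when all pairwise compatibility conditions hold.
Pairwise compatibility: gcd(m_i, m_j) must divide a_i - a_j for every pair.
Merge one congruence at a time:
  Start: x ≡ 7 (mod 14).
  Combine with x ≡ 11 (mod 12): gcd(14, 12) = 2; 11 - 7 = 4, which IS divisible by 2, so compatible.
    Write x = 7 + 14·t and substitute into x ≡ 11 (mod 12): 14·t ≡ 11 − 7 = 4 (mod 12).
    Divide the congruence (and modulus) by g = 2: 7·t ≡ 2 (mod 6).
    Reduce coefficients mod 6: 1·t ≡ 2 (mod 6).
    So t ≡ 2 (mod 6).
    Then x = 7 + 14·2 = 35, valid modulo lcm(14, 12) = 84: x ≡ 35 (mod 84).
  Combine with x ≡ 5 (mod 6): gcd(84, 6) = 6; 5 - 35 = -30, which IS divisible by 6, so compatible.
    Write x = 35 + 84·t and substitute into x ≡ 5 (mod 6): 84·t ≡ 5 − 35 = -30 (mod 6).
    Divide the congruence (and modulus) by g = 6: 14·t ≡ -5 (mod 1).
    Modulo 1 every t works; take t = 0.
    Then x = 35 + 84·0 = 35, valid modulo lcm(84, 6) = 84: x ≡ 35 (mod 84).
Verify: 35 mod 14 = 7, 35 mod 12 = 11, 35 mod 6 = 5.

x ≡ 35 (mod 84).


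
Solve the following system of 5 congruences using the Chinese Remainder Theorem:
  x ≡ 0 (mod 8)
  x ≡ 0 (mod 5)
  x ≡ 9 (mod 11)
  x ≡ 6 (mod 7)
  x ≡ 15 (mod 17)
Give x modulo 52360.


Product of moduli M = 8 · 5 · 11 · 7 · 17 = 52360.
Merge one congruence at a time:
  Start: x ≡ 0 (mod 8).
  Combine with x ≡ 0 (mod 5); new modulus lcm = 40.
    Write x = 0 + 8·t and substitute into x ≡ 0 (mod 5): 8·t ≡ 0 − 0 = 0 (mod 5).
    Reduce coefficients mod 5: 3·t ≡ 0 (mod 5).
    The inverse of 3 mod 5 is 2 (since 3·2 = 6 = 1·5 + 1), so t ≡ 2·0 = 0 ≡ 0 (mod 5).
    Then x = 0 + 8·0 = 0, valid modulo lcm(8, 5) = 40: x ≡ 0 (mod 40).
  Combine with x ≡ 9 (mod 11); new modulus lcm = 440.
    Write x = 0 + 40·t and substitute into x ≡ 9 (mod 11): 40·t ≡ 9 − 0 = 9 (mod 11).
    Reduce coefficients mod 11: 7·t ≡ 9 (mod 11).
    The inverse of 7 mod 11 is 8 (since 7·8 = 56 = 5·11 + 1), so t ≡ 8·9 = 72 ≡ 6 (mod 11).
    Then x = 0 + 40·6 = 240, valid modulo lcm(40, 11) = 440: x ≡ 240 (mod 440).
  Combine with x ≡ 6 (mod 7); new modulus lcm = 3080.
    Write x = 240 + 440·t and substitute into x ≡ 6 (mod 7): 440·t ≡ 6 − 240 = -234 (mod 7).
    Reduce coefficients mod 7: 6·t ≡ 4 (mod 7).
    The inverse of 6 mod 7 is 6 (since 6·6 = 36 = 5·7 + 1), so t ≡ 6·4 = 24 ≡ 3 (mod 7).
    Then x = 240 + 440·3 = 1560, valid modulo lcm(440, 7) = 3080: x ≡ 1560 (mod 3080).
  Combine with x ≡ 15 (mod 17); new modulus lcm = 52360.
    Write x = 1560 + 3080·t and substitute into x ≡ 15 (mod 17): 3080·t ≡ 15 − 1560 = -1545 (mod 17).
    Reduce coefficients mod 17: 3·t ≡ 2 (mod 17).
    The inverse of 3 mod 17 is 6 (since 3·6 = 18 = 1·17 + 1), so t ≡ 6·2 = 12 ≡ 12 (mod 17).
    Then x = 1560 + 3080·12 = 38520, valid modulo lcm(3080, 17) = 52360: x ≡ 38520 (mod 52360).
Verify against each original: 38520 mod 8 = 0, 38520 mod 5 = 0, 38520 mod 11 = 9, 38520 mod 7 = 6, 38520 mod 17 = 15.

x ≡ 38520 (mod 52360).


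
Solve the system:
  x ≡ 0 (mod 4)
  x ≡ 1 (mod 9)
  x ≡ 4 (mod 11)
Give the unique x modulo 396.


Moduli 4, 9, 11 are pairwise coprime; by CRT there is a unique solution modulo M = 4 · 9 · 11 = 396.
Solve pairwise, accumulating the modulus:
  Start with x ≡ 0 (mod 4).
  Combine with x ≡ 1 (mod 9): since gcd(4, 9) = 1, we get a unique residue mod 36.
    Write x = 0 + 4·t and substitute into x ≡ 1 (mod 9): 4·t ≡ 1 − 0 = 1 (mod 9).
    The inverse of 4 mod 9 is 7 (since 4·7 = 28 = 3·9 + 1), so t ≡ 7·1 = 7 ≡ 7 (mod 9).
    Then x = 0 + 4·7 = 28, valid modulo lcm(4, 9) = 36: x ≡ 28 (mod 36).
  Combine with x ≡ 4 (mod 11): since gcd(36, 11) = 1, we get a unique residue mod 396.
    Write x = 28 + 36·t and substitute into x ≡ 4 (mod 11): 36·t ≡ 4 − 28 = -24 (mod 11).
    Reduce coefficients mod 11: 3·t ≡ 9 (mod 11).
    The inverse of 3 mod 11 is 4 (since 3·4 = 12 = 1·11 + 1), so t ≡ 4·9 = 36 ≡ 3 (mod 11).
    Then x = 28 + 36·3 = 136, valid modulo lcm(36, 11) = 396: x ≡ 136 (mod 396).
Verify: 136 mod 4 = 0 ✓, 136 mod 9 = 1 ✓, 136 mod 11 = 4 ✓.

x ≡ 136 (mod 396).


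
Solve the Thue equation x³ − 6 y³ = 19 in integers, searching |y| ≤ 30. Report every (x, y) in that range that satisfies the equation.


The equation is x³ - 6y³ = 19. For fixed y, x³ = 6·y³ + 19, so a solution requires the RHS to be a perfect cube.
Strategy: iterate y from -30 to 30, compute RHS = 6·y³ + 19, and check whether it is a (positive or negative) perfect cube.
Check small values of y:
  y = 0: RHS = 19 is not a perfect cube.
  y = 1: RHS = 25 is not a perfect cube.
  y = -1: RHS = 13 is not a perfect cube.
  y = 2: RHS = 67 is not a perfect cube.
  y = -2: RHS = -29 is not a perfect cube.
  y = 3: RHS = 181 is not a perfect cube.
  y = -3: RHS = -143 is not a perfect cube.
Continuing the search up to |y| = 30 finds no solutions either.
No (x, y) in the scanned range satisfies the equation.

No integer solutions with |y| ≤ 30.


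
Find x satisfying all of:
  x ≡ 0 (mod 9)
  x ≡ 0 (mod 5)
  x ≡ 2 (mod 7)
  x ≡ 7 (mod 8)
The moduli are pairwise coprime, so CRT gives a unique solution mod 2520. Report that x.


Product of moduli M = 9 · 5 · 7 · 8 = 2520.
Merge one congruence at a time:
  Start: x ≡ 0 (mod 9).
  Combine with x ≡ 0 (mod 5); new modulus lcm = 45.
    Write x = 0 + 9·t and substitute into x ≡ 0 (mod 5): 9·t ≡ 0 − 0 = 0 (mod 5).
    Reduce coefficients mod 5: 4·t ≡ 0 (mod 5).
    The inverse of 4 mod 5 is 4 (since 4·4 = 16 = 3·5 + 1), so t ≡ 4·0 = 0 ≡ 0 (mod 5).
    Then x = 0 + 9·0 = 0, valid modulo lcm(9, 5) = 45: x ≡ 0 (mod 45).
  Combine with x ≡ 2 (mod 7); new modulus lcm = 315.
    Write x = 0 + 45·t and substitute into x ≡ 2 (mod 7): 45·t ≡ 2 − 0 = 2 (mod 7).
    Reduce coefficients mod 7: 3·t ≡ 2 (mod 7).
    The inverse of 3 mod 7 is 5 (since 3·5 = 15 = 2·7 + 1), so t ≡ 5·2 = 10 ≡ 3 (mod 7).
    Then x = 0 + 45·3 = 135, valid modulo lcm(45, 7) = 315: x ≡ 135 (mod 315).
  Combine with x ≡ 7 (mod 8); new modulus lcm = 2520.
    Write x = 135 + 315·t and substitute into x ≡ 7 (mod 8): 315·t ≡ 7 − 135 = -128 (mod 8).
    Reduce coefficients mod 8: 3·t ≡ 0 (mod 8).
    The inverse of 3 mod 8 is 3 (since 3·3 = 9 = 1·8 + 1), so t ≡ 3·0 = 0 ≡ 0 (mod 8).
    Then x = 135 + 315·0 = 135, valid modulo lcm(315, 8) = 2520: x ≡ 135 (mod 2520).
Verify against each original: 135 mod 9 = 0, 135 mod 5 = 0, 135 mod 7 = 2, 135 mod 8 = 7.

x ≡ 135 (mod 2520).
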